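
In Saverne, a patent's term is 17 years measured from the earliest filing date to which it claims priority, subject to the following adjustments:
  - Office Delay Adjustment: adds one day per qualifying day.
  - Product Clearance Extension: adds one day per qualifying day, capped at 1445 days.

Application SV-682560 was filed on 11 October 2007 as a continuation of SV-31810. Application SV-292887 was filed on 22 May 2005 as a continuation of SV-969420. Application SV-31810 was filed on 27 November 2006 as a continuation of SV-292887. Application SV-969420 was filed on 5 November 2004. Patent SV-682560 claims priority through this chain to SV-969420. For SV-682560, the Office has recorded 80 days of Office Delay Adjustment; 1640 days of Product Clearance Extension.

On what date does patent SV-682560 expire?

Earliest priority filing: 5 November 2004.
Base term: 5 November 2004 + 17 years → 5 November 2021.
Office Delay Adjustment: +80 days → 24 January 2022.
Product Clearance Extension: 1640 days claimed exceeds the 1445-day cap, so +1445 days → 8 January 2026.

January 8, 2026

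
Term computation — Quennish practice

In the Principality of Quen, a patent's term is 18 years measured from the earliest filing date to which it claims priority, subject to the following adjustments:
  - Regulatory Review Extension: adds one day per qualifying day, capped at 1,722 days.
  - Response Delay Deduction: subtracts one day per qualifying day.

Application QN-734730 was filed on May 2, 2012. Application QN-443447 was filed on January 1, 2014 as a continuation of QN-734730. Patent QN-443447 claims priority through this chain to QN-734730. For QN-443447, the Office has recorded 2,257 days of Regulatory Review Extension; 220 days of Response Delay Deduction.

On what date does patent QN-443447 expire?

Earliest priority filing: 2 May 2012.
Base term: 2 May 2012 + 18 years → 2 May 2030.
Regulatory Review Extension: 2257 days claimed exceeds the 1722-day cap, so +1722 days → 18 January 2035.
Response Delay Deduction: −220 days → 12 June 2034.

June 12, 2034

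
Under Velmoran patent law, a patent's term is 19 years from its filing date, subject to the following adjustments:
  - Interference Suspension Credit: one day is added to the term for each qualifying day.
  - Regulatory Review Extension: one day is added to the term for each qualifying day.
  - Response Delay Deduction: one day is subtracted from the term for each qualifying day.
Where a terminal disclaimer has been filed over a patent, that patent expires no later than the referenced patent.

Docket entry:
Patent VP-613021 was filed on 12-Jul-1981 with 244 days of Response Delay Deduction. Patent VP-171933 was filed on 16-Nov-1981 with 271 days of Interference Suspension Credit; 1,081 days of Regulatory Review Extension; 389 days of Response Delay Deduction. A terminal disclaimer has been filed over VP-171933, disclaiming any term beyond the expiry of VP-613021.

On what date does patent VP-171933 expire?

Natural term of VP-171933:
  Base: filing + 19 years → 16 November 2000.
  Interference Suspension Credit: +271 days → 14 August 2001.
  Regulatory Review Extension: +1081 days → 30 July 2004.
  Response Delay Deduction: −389 days → 7 July 2003.
Expiry of referenced patent VP-613021:
  Base: filing + 19 years → 12 July 2000.
  Response Delay Deduction: −244 days → 11 November 1999.
Terminal disclaimer: VP-171933 expires on the earlier of 7 July 2003 and 11 November 1999.

November 11, 1999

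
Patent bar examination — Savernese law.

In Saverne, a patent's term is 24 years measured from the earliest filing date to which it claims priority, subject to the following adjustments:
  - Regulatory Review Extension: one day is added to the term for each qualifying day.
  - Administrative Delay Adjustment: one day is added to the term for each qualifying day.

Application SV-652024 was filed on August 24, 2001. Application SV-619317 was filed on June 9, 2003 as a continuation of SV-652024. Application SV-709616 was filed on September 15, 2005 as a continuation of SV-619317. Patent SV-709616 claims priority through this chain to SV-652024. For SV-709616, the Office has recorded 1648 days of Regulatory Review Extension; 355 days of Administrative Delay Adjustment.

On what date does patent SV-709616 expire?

Earliest priority filing: 24 August 2001.
Base term: 24 August 2001 + 24 years → 24 August 2025.
Regulatory Review Extension: +1648 days → 27 February 2030.
Administrative Delay Adjustment: +355 days → 17 February 2031.

February 17, 2031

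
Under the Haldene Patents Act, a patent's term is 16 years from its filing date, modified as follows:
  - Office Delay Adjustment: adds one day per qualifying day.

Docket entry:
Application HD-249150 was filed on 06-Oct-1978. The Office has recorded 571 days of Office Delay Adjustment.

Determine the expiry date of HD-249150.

Base term: filing date + 16 years → 6 October 1994.
Office Delay Adjustment: +571 days → 29 April 1996.

April 29, 1996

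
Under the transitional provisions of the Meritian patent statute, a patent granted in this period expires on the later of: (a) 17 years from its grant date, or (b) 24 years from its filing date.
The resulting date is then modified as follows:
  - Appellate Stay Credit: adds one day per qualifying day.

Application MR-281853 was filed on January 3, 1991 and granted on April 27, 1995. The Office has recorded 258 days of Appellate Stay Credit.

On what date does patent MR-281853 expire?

2015-09-18

(a) grant + 17 years → 27 April 2012.
(b) filing + 24 years → 3 January 2015.
Later of the two: 3 January 2015.
Appellate Stay Credit: +258 days → 18 September 2015.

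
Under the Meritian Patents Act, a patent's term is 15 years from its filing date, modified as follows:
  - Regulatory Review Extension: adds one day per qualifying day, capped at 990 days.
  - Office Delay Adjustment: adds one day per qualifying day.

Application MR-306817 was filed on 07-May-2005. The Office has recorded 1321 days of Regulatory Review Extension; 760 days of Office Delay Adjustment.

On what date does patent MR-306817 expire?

Base term: filing date + 15 years → 7 May 2020.
Regulatory Review Extension: 1321 days claimed exceeds the 990-day cap, so +990 days → 22 January 2023.
Office Delay Adjustment: +760 days → 20 February 2025.

February 20, 2025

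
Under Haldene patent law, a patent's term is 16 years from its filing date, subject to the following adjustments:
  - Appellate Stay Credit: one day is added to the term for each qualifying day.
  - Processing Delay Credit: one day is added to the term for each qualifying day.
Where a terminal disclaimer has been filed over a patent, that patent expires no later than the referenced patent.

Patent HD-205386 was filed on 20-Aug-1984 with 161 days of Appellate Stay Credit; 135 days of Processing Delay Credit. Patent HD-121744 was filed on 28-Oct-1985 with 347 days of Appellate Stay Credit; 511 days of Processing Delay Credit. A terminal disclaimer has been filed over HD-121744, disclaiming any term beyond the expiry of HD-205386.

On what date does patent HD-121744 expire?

2001-06-12

Natural term of HD-121744:
  Base: filing + 16 years → 28 October 2001.
  Appellate Stay Credit: +347 days → 10 October 2002.
  Processing Delay Credit: +511 days → 4 March 2004.
Expiry of referenced patent HD-205386:
  Base: filing + 16 years → 20 August 2000.
  Appellate Stay Credit: +161 days → 28 January 2001.
  Processing Delay Credit: +135 days → 12 June 2001.
Terminal disclaimer: HD-121744 expires on the earlier of 4 March 2004 and 12 June 2001.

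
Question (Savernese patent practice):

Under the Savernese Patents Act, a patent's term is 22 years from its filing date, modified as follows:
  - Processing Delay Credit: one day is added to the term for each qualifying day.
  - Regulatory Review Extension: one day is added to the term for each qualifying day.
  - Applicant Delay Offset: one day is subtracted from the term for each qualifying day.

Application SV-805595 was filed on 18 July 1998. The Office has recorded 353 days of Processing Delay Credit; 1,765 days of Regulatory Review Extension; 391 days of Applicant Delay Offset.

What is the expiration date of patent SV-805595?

Base term: filing date + 22 years → 18 July 2020.
Processing Delay Credit: +353 days → 6 July 2021.
Regulatory Review Extension: +1765 days → 6 May 2026.
Applicant Delay Offset: −391 days → 10 April 2025.

2025-04-10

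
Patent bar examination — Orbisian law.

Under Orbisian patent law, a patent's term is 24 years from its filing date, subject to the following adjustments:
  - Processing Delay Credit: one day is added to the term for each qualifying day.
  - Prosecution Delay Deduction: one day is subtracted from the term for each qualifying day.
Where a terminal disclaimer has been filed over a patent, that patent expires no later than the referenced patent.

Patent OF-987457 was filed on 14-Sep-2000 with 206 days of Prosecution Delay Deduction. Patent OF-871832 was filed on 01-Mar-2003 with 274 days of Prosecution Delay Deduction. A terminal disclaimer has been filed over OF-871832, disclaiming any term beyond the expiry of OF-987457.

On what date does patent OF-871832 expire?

2024-02-21

Natural term of OF-871832:
  Base: filing + 24 years → 1 March 2027.
  Prosecution Delay Deduction: −274 days → 31 May 2026.
Expiry of referenced patent OF-987457:
  Base: filing + 24 years → 14 September 2024.
  Prosecution Delay Deduction: −206 days → 21 February 2024.
Terminal disclaimer: OF-871832 expires on the earlier of 31 May 2026 and 21 February 2024.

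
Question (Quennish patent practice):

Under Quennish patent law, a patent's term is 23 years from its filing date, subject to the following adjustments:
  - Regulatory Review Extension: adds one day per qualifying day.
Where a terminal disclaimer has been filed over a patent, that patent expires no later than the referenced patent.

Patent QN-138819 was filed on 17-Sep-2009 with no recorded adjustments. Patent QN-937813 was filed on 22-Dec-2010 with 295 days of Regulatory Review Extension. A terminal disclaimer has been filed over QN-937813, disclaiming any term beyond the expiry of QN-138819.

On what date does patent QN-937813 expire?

Natural term of QN-937813:
  Base: filing + 23 years → 22 December 2033.
  Regulatory Review Extension: +295 days → 13 October 2034.
Expiry of referenced patent QN-138819:
  Base: filing + 23 years → 17 September 2032.
Terminal disclaimer: QN-937813 expires on the earlier of 13 October 2034 and 17 September 2032.

September 17, 2032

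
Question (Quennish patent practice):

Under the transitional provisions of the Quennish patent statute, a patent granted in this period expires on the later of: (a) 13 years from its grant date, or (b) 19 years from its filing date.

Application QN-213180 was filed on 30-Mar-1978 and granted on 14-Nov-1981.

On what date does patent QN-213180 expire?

(a) grant + 13 years → 14 November 1994.
(b) filing + 19 years → 30 March 1997.
Later of the two: 30 March 1997.

March 30, 1997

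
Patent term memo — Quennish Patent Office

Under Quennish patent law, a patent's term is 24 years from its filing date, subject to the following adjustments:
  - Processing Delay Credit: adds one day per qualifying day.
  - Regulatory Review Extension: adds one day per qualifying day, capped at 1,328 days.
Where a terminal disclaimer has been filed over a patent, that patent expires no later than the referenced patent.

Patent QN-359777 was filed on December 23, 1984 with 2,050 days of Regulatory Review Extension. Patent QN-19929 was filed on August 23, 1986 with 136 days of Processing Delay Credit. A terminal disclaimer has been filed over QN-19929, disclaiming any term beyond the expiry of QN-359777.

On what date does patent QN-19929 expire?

Natural term of QN-19929:
  Base: filing + 24 years → 23 August 2010.
  Processing Delay Credit: +136 days → 6 January 2011.
Expiry of referenced patent QN-359777:
  Base: filing + 24 years → 23 December 2008.
  Regulatory Review Extension: 2050 days claimed exceeds the 1328-day cap, so +1328 days → 12 August 2012.
Terminal disclaimer: QN-19929 expires on the earlier of 6 January 2011 and 12 August 2012.

January 6, 2011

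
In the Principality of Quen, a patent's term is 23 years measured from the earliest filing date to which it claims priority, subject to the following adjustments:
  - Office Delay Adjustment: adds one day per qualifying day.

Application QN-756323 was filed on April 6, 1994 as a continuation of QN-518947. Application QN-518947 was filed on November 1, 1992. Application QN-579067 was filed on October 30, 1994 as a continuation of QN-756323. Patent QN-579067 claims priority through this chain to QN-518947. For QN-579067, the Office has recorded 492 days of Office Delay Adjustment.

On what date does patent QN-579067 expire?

March 7, 2017

Earliest priority filing: 1 November 1992.
Base term: 1 November 1992 + 23 years → 1 November 2015.
Office Delay Adjustment: +492 days → 7 March 2017.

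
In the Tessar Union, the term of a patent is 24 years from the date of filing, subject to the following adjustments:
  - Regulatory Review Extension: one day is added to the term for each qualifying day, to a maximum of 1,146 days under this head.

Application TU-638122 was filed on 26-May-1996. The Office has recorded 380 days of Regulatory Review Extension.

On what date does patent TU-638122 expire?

Base term: filing date + 24 years → 26 May 2020.
Regulatory Review Extension: 380 days (within the 1146-day cap) → +380 days → 10 June 2021.

2021-06-10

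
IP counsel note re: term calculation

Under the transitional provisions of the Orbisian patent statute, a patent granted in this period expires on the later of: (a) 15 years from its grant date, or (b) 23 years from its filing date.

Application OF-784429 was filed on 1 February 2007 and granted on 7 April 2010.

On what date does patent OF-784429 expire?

(a) grant + 15 years → 7 April 2025.
(b) filing + 23 years → 1 February 2030.
Later of the two: 1 February 2030.

February 1, 2030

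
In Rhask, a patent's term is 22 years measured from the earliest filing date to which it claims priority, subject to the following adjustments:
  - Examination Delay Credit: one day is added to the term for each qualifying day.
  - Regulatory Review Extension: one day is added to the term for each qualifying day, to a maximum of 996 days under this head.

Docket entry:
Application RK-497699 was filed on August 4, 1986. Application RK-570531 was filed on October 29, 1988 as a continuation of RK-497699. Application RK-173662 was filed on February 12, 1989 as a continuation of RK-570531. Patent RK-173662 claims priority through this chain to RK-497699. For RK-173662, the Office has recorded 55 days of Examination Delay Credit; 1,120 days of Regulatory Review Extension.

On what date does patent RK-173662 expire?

Earliest priority filing: 4 August 1986.
Base term: 4 August 1986 + 22 years → 4 August 2008.
Examination Delay Credit: +55 days → 28 September 2008.
Regulatory Review Extension: 1120 days claimed exceeds the 996-day cap, so +996 days → 21 June 2011.

June 21, 2011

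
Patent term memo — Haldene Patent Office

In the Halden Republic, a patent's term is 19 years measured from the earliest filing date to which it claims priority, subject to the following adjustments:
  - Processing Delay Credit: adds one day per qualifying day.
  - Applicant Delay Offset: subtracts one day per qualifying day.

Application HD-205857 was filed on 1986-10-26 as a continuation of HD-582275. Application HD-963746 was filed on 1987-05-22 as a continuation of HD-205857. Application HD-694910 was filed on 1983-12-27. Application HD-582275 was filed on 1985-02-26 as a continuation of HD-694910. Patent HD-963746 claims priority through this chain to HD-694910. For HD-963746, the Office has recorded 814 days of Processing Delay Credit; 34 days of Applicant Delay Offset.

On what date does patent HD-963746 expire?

Earliest priority filing: 27 December 1983.
Base term: 27 December 1983 + 19 years → 27 December 2002.
Processing Delay Credit: +814 days → 20 March 2005.
Applicant Delay Offset: −34 days → 14 February 2005.

February 14, 2005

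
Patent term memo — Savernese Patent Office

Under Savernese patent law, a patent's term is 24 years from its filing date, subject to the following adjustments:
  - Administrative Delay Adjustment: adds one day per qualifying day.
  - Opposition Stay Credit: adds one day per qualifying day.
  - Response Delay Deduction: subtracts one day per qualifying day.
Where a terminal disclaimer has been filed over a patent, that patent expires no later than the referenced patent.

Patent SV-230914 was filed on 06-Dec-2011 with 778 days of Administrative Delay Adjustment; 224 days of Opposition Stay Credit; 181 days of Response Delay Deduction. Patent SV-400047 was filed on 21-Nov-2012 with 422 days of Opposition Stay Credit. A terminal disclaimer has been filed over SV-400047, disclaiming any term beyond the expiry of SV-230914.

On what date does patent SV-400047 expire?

2038-01-17

Natural term of SV-400047:
  Base: filing + 24 years → 21 November 2036.
  Opposition Stay Credit: +422 days → 17 January 2038.
Expiry of referenced patent SV-230914:
  Base: filing + 24 years → 6 December 2035.
  Administrative Delay Adjustment: +778 days → 22 January 2038.
  Opposition Stay Credit: +224 days → 3 September 2038.
  Response Delay Deduction: −181 days → 6 March 2038.
Terminal disclaimer: SV-400047 expires on the earlier of 17 January 2038 and 6 March 2038.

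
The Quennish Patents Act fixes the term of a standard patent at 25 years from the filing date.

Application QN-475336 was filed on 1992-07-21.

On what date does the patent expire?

Filing date + 25 years → 21 July 2017.

July 21, 2017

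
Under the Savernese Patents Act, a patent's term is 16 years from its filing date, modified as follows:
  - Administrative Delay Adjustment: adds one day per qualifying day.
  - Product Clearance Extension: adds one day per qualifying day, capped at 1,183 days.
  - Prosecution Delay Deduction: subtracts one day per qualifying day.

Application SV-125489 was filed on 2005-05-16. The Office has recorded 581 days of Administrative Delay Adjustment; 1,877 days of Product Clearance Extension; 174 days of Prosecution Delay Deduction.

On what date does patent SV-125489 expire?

Base term: filing date + 16 years → 16 May 2021.
Administrative Delay Adjustment: +581 days → 18 December 2022.
Product Clearance Extension: 1877 days claimed exceeds the 1183-day cap, so +1183 days → 15 March 2026.
Prosecution Delay Deduction: −174 days → 22 September 2025.

2025-09-22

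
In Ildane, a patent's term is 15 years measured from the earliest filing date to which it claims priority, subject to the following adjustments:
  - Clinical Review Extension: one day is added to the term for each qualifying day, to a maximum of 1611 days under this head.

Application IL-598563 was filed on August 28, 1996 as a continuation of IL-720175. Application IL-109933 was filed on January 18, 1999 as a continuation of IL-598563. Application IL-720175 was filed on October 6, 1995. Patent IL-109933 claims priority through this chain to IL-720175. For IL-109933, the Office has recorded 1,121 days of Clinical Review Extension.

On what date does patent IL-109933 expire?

October 31, 2013

Earliest priority filing: 6 October 1995.
Base term: 6 October 1995 + 15 years → 6 October 2010.
Clinical Review Extension: 1121 days (within the 1611-day cap) → +1121 days → 31 October 2013.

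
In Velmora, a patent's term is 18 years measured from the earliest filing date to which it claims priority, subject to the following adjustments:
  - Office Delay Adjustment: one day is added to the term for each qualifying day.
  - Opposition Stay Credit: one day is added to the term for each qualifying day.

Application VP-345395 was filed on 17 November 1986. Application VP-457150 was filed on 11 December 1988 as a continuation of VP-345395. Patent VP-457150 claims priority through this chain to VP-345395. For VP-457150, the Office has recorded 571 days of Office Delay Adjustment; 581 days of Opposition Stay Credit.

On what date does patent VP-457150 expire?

Earliest priority filing: 17 November 1986.
Base term: 17 November 1986 + 18 years → 17 November 2004.
Office Delay Adjustment: +571 days → 11 June 2006.
Opposition Stay Credit: +581 days → 13 January 2008.

January 13, 2008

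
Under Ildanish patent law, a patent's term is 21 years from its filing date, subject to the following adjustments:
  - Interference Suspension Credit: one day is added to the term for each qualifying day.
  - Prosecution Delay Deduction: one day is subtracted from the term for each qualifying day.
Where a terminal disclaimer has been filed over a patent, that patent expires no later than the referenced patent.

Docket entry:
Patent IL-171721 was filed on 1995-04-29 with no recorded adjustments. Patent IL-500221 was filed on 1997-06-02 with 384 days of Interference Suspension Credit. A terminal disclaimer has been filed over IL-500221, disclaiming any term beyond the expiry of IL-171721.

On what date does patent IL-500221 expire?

2016-04-29

Natural term of IL-500221:
  Base: filing + 21 years → 2 June 2018.
  Interference Suspension Credit: +384 days → 21 June 2019.
Expiry of referenced patent IL-171721:
  Base: filing + 21 years → 29 April 2016.
Terminal disclaimer: IL-500221 expires on the earlier of 21 June 2019 and 29 April 2016.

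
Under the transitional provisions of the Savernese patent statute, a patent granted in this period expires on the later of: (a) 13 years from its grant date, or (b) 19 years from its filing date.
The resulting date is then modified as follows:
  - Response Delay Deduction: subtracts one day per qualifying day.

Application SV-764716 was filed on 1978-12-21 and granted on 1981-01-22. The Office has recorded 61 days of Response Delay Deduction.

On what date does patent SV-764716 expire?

(a) grant + 13 years → 22 January 1994.
(b) filing + 19 years → 21 December 1997.
Later of the two: 21 December 1997.
Response Delay Deduction: −61 days → 21 October 1997.

October 21, 1997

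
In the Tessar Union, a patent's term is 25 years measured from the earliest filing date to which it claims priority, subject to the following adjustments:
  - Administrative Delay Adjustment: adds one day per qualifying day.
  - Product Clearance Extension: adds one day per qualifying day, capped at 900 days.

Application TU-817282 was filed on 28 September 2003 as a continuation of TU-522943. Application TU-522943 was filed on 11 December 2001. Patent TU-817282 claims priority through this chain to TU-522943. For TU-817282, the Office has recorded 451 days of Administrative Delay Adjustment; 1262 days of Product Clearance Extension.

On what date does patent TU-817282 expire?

Earliest priority filing: 11 December 2001.
Base term: 11 December 2001 + 25 years → 11 December 2026.
Administrative Delay Adjustment: +451 days → 6 March 2028.
Product Clearance Extension: 1262 days claimed exceeds the 900-day cap, so +900 days → 23 August 2030.

August 23, 2030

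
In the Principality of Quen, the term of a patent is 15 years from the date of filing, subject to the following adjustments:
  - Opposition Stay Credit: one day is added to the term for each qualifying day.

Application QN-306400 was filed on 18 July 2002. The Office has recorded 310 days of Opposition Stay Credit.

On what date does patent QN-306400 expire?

May 24, 2018

Base term: filing date + 15 years → 18 July 2017.
Opposition Stay Credit: +310 days → 24 May 2018.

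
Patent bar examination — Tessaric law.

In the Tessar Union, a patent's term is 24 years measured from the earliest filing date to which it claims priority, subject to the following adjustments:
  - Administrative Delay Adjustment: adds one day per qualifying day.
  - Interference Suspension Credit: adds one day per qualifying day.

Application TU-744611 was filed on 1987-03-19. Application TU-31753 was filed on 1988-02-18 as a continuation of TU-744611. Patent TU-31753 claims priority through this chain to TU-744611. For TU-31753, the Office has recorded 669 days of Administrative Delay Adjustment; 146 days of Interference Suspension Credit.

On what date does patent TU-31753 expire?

Earliest priority filing: 19 March 1987.
Base term: 19 March 1987 + 24 years → 19 March 2011.
Administrative Delay Adjustment: +669 days → 16 January 2013.
Interference Suspension Credit: +146 days → 11 June 2013.

June 11, 2013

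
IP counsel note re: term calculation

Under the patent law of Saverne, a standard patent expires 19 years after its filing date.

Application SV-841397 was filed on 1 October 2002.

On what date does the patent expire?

Filing date + 19 years → 1 October 2021.

October 1, 2021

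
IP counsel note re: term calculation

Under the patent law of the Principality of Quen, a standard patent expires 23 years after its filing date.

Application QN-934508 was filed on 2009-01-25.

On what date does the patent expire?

Filing date + 23 years → 25 January 2032.

January 25, 2032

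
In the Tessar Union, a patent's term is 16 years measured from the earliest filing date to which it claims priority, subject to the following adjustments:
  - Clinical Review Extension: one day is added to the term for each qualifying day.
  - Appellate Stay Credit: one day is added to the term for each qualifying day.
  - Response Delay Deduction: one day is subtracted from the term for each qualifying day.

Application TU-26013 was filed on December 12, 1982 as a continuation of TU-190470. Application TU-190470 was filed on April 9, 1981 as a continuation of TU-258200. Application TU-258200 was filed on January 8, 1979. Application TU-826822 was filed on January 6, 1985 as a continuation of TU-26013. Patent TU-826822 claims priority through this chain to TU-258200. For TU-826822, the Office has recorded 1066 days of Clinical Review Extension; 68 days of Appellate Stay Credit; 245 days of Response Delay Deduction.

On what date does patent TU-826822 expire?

Earliest priority filing: 8 January 1979.
Base term: 8 January 1979 + 16 years → 8 January 1995.
Clinical Review Extension: +1066 days → 9 December 1997.
Appellate Stay Credit: +68 days → 15 February 1998.
Response Delay Deduction: −245 days → 15 June 1997.

June 15, 1997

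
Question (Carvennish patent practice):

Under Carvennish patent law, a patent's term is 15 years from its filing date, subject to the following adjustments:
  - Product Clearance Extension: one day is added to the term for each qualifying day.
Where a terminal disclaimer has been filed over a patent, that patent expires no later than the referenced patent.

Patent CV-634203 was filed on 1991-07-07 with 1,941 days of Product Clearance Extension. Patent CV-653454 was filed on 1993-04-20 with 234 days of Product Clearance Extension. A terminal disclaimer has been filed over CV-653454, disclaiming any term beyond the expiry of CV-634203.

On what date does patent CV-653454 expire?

Natural term of CV-653454:
  Base: filing + 15 years → 20 April 2008.
  Product Clearance Extension: +234 days → 10 December 2008.
Expiry of referenced patent CV-634203:
  Base: filing + 15 years → 7 July 2006.
  Product Clearance Extension: +1941 days → 30 October 2011.
Terminal disclaimer: CV-653454 expires on the earlier of 10 December 2008 and 30 October 2011.

December 10, 2008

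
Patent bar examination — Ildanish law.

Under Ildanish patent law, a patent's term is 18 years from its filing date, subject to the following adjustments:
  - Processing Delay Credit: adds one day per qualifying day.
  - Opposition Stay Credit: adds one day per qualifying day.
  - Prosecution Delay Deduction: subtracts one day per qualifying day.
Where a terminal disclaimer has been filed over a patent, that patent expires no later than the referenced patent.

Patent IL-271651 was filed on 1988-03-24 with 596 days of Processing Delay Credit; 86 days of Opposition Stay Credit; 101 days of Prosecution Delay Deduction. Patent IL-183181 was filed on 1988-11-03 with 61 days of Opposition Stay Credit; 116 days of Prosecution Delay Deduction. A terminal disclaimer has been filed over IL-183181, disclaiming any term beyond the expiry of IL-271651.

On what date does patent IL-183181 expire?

September 9, 2006

Natural term of IL-183181:
  Base: filing + 18 years → 3 November 2006.
  Opposition Stay Credit: +61 days → 3 January 2007.
  Prosecution Delay Deduction: −116 days → 9 September 2006.
Expiry of referenced patent IL-271651:
  Base: filing + 18 years → 24 March 2006.
  Processing Delay Credit: +596 days → 10 November 2007.
  Opposition Stay Credit: +86 days → 4 February 2008.
  Prosecution Delay Deduction: −101 days → 26 October 2007.
Terminal disclaimer: IL-183181 expires on the earlier of 9 September 2006 and 26 October 2007.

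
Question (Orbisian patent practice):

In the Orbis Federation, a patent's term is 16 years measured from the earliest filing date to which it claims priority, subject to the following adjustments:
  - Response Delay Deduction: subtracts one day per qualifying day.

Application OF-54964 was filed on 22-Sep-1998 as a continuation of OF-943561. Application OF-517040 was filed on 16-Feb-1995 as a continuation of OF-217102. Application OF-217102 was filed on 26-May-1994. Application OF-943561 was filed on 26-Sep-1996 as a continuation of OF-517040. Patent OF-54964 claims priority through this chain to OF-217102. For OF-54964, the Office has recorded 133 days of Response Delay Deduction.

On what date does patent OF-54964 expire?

Earliest priority filing: 26 May 1994.
Base term: 26 May 1994 + 16 years → 26 May 2010.
Response Delay Deduction: −133 days → 13 January 2010.

January 13, 2010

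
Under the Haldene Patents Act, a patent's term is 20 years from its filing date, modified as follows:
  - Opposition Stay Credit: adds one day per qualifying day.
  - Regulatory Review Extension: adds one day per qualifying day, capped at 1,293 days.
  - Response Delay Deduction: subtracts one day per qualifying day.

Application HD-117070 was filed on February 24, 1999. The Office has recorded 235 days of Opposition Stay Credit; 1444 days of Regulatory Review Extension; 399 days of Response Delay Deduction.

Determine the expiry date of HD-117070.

Base term: filing date + 20 years → 24 February 2019.
Opposition Stay Credit: +235 days → 17 October 2019.
Regulatory Review Extension: 1444 days claimed exceeds the 1293-day cap, so +1293 days → 2 May 2023.
Response Delay Deduction: −399 days → 29 March 2022.

March 29, 2022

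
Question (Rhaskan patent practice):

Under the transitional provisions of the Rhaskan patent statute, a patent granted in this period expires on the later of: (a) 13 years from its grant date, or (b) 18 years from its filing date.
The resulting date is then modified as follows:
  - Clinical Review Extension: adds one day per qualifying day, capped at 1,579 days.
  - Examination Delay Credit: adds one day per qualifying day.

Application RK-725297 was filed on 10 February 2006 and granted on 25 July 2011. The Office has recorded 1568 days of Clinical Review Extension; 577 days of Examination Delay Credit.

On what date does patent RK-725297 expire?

(a) grant + 13 years → 25 July 2024.
(b) filing + 18 years → 10 February 2024.
Later of the two: 25 July 2024.
Clinical Review Extension: 1568 days (within the 1579-day cap) → +1568 days → 9 November 2028.
Examination Delay Credit: +577 days → 9 June 2030.

2030-06-09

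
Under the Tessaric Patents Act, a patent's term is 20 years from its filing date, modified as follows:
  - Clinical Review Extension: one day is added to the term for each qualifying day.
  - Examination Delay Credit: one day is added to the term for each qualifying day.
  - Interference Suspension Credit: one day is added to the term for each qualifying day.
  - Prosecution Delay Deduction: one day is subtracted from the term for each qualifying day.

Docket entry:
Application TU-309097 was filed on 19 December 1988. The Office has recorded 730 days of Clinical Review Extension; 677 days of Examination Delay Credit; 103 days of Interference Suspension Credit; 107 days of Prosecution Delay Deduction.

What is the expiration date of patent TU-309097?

2012-10-22

Base term: filing date + 20 years → 19 December 2008.
Clinical Review Extension: +730 days → 19 December 2010.
Examination Delay Credit: +677 days → 26 October 2012.
Interference Suspension Credit: +103 days → 6 February 2013.
Prosecution Delay Deduction: −107 days → 22 October 2012.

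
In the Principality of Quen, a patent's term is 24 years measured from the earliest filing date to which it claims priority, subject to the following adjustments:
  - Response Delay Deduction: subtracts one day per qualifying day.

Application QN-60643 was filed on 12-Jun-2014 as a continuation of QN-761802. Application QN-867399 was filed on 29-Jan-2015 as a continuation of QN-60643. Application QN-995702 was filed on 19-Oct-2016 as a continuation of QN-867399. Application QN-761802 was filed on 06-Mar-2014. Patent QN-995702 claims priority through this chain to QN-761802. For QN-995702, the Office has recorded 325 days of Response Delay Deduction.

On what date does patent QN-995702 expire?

Earliest priority filing: 6 March 2014.
Base term: 6 March 2014 + 24 years → 6 March 2038.
Response Delay Deduction: −325 days → 15 April 2037.

April 15, 2037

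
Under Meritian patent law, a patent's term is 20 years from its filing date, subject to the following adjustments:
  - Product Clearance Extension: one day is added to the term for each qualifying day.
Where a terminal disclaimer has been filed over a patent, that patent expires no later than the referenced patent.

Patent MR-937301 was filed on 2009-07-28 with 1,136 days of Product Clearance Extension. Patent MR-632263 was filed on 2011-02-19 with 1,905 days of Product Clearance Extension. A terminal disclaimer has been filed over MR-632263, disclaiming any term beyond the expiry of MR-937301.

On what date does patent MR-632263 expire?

Natural term of MR-632263:
  Base: filing + 20 years → 19 February 2031.
  Product Clearance Extension: +1905 days → 8 May 2036.
Expiry of referenced patent MR-937301:
  Base: filing + 20 years → 28 July 2029.
  Product Clearance Extension: +1136 days → 6 September 2032.
Terminal disclaimer: MR-632263 expires on the earlier of 8 May 2036 and 6 September 2032.

2032-09-06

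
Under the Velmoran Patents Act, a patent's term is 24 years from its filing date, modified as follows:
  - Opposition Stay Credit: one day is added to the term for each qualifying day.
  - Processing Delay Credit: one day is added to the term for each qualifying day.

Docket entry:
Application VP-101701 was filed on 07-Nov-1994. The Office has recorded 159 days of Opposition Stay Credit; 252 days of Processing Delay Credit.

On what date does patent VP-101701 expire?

2019-12-23

Base term: filing date + 24 years → 7 November 2018.
Opposition Stay Credit: +159 days → 15 April 2019.
Processing Delay Credit: +252 days → 23 December 2019.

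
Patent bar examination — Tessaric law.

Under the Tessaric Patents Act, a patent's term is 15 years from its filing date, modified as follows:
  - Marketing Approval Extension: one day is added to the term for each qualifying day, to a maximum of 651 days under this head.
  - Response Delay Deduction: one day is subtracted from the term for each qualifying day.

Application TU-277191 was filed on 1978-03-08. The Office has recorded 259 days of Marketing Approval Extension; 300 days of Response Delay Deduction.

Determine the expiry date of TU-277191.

Base term: filing date + 15 years → 8 March 1993.
Marketing Approval Extension: 259 days (within the 651-day cap) → +259 days → 22 November 1993.
Response Delay Deduction: −300 days → 26 January 1993.

1993-01-26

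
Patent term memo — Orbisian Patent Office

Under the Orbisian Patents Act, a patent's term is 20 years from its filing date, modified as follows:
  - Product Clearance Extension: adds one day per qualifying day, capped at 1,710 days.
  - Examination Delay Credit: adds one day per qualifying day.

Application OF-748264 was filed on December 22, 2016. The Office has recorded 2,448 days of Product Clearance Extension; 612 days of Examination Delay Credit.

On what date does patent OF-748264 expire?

May 2, 2043

Base term: filing date + 20 years → 22 December 2036.
Product Clearance Extension: 2448 days claimed exceeds the 1710-day cap, so +1710 days → 28 August 2041.
Examination Delay Credit: +612 days → 2 May 2043.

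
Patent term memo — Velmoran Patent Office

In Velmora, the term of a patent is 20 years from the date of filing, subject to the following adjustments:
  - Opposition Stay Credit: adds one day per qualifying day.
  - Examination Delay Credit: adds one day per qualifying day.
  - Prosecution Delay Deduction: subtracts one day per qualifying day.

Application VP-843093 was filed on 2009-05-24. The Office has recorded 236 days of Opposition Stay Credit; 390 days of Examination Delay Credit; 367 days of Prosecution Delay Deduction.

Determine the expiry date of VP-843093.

Base term: filing date + 20 years → 24 May 2029.
Opposition Stay Credit: +236 days → 15 January 2030.
Examination Delay Credit: +390 days → 9 February 2031.
Prosecution Delay Deduction: −367 days → 7 February 2030.

February 7, 2030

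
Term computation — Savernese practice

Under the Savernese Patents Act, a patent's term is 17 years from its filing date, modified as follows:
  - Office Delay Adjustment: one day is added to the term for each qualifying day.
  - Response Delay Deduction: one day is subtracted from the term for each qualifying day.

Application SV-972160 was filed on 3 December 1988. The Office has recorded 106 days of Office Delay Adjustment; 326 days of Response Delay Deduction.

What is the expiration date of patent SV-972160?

Base term: filing date + 17 years → 3 December 2005.
Office Delay Adjustment: +106 days → 19 March 2006.
Response Delay Deduction: −326 days → 27 April 2005.

April 27, 2005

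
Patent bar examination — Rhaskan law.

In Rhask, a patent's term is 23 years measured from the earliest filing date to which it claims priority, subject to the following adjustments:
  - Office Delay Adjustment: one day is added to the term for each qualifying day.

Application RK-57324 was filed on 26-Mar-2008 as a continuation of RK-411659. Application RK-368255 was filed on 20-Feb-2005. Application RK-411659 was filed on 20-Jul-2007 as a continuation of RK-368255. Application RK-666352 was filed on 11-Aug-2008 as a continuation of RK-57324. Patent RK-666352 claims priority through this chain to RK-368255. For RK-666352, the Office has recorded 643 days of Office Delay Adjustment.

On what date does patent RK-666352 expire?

Earliest priority filing: 20 February 2005.
Base term: 20 February 2005 + 23 years → 20 February 2028.
Office Delay Adjustment: +643 days → 24 November 2029.

November 24, 2029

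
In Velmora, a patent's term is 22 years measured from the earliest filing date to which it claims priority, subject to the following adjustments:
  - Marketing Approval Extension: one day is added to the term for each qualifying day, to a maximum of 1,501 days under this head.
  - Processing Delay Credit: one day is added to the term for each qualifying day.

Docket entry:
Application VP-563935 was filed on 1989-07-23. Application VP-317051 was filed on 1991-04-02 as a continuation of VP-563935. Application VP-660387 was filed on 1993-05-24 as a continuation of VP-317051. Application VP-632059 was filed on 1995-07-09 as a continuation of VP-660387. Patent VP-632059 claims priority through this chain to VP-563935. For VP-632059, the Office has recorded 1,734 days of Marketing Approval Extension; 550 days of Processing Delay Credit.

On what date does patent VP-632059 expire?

2017-03-04

Earliest priority filing: 23 July 1989.
Base term: 23 July 1989 + 22 years → 23 July 2011.
Marketing Approval Extension: 1734 days claimed exceeds the 1501-day cap, so +1501 days → 1 September 2015.
Processing Delay Credit: +550 days → 4 March 2017.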